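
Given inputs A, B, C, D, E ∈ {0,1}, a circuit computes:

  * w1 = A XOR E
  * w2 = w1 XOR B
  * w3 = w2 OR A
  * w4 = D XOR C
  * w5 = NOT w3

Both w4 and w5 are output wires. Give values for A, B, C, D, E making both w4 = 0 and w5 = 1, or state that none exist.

A=0, B=1, C=0, D=0, E=1

Check with A=0, B=1, C=0, D=0, E=1:
w1 = A XOR E = 0 XOR 1 = 1
w2 = w1 XOR B = 1 XOR 1 = 0
w3 = w2 OR A = 0 OR 0 = 0
w4 = D XOR C = 0 XOR 0 = 0
w5 = NOT w3 = NOT 0 = 1
So w4 = 0 and w5 = 1.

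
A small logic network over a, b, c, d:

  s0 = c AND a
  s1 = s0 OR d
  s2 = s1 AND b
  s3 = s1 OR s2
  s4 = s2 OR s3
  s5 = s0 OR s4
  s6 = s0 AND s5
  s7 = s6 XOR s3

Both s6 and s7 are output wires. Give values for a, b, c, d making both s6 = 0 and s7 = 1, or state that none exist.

a=0 b=0 c=1 d=1

Check with a=0 b=0 c=1 d=1:
s0 = c AND a = 1 AND 0 = 0
s1 = s0 OR d = 0 OR 1 = 1
s2 = s1 AND b = 1 AND 0 = 0
s3 = s1 OR s2 = 1 OR 0 = 1
s4 = s2 OR s3 = 0 OR 1 = 1
s5 = s0 OR s4 = 0 OR 1 = 1
s6 = s0 AND s5 = 0 AND 1 = 0
s7 = s6 XOR s3 = 0 XOR 1 = 1
So s6 = 0 and s7 = 1.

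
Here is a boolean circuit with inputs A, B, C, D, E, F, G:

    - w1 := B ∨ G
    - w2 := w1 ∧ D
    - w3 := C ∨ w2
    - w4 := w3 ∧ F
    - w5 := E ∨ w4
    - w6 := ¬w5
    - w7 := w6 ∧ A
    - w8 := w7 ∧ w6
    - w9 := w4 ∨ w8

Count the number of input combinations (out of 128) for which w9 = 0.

63

w9 = w4 ∨ w8 must be 0, so both w4 = 0 and w8 = 0.
w4 = w3 ∧ F must be 0, so at least one of w3, F is 0.
w8 = w7 ∧ w6 must be 0, so at least one of w7, w6 is 0.
Enumerating the 128 input combinations, 63 give w9 = 0 and 65 give w9 = 1.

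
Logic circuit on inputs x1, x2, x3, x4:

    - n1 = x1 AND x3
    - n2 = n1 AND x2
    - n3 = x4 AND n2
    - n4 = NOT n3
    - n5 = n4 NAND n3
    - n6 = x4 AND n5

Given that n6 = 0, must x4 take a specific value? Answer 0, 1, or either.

n6 = x4 AND n5 must be 0, so at least one of x4, n5 is 0.
Every assignment with n6 = 0 has x4 = 0; there are 8 such assignment(s).

0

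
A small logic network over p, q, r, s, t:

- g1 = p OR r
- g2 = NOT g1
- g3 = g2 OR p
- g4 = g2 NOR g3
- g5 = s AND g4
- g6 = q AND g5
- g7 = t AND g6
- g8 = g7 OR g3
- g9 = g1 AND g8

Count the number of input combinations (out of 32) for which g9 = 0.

g9 = g1 AND g8 must be 0, so at least one of g1, g8 is 0.
Enumerating the 32 input combinations, 15 give g9 = 0 and 17 give g9 = 1.

15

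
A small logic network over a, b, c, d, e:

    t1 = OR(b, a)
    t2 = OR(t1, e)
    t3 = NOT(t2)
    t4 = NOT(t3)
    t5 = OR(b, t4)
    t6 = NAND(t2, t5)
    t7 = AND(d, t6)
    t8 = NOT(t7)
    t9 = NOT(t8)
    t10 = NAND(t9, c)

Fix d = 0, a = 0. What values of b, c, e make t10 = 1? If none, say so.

b=0 c=0 e=0

t10 = NAND(t9, c) must be 1, so at least one of t9, c is 0.
Check with d = 0, a = 0 and b=0, c=0, e=0:
t1 = OR(b, a) = OR(0, 0) = 0
t2 = OR(t1, e) = OR(0, 0) = 0
t3 = NOT(t2) = NOT 0 = 1
t4 = NOT(t3) = NOT 1 = 0
t5 = OR(b, t4) = OR(0, 0) = 0
t6 = NAND(t2, t5) = NAND(0, 0) = 1
t7 = AND(d, t6) = AND(0, 1) = 0
t8 = NOT(t7) = NOT 0 = 1
t9 = NOT(t8) = NOT 1 = 0
t10 = NAND(t9, c) = NAND(0, 0) = 1
So t10 = 1.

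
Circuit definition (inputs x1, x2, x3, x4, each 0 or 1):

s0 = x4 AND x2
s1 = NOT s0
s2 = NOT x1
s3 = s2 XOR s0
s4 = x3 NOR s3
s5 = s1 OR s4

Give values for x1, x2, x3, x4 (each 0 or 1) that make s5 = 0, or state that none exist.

x1=0, x2=1, x3=1, x4=1

s5 = s1 OR s4 must be 0, so both s1 = 0 and s4 = 0.
s1 = NOT s0 must be 0, so s0 = 1.
s4 = x3 NOR s3 must be 0, so at least one of x3, s3 is 1.
Check with x1=0, x2=1, x3=1, x4=1:
s0 = x4 AND x2 = 1 AND 1 = 1
s1 = NOT s0 = NOT 1 = 0
s2 = NOT x1 = NOT 0 = 1
s3 = s2 XOR s0 = 1 XOR 1 = 0
s4 = x3 NOR s3 = 1 NOR 0 = 0
s5 = s1 OR s4 = 0 OR 0 = 0
So s5 = 0 as required.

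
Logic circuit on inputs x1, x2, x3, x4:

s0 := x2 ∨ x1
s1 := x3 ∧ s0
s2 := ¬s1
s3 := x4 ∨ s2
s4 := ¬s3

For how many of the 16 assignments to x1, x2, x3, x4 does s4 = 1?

3

s4 = ¬s3 must be 1, so s3 = 0.
s3 = x4 ∨ s2 must be 0, so both x4 = 0 and s2 = 0.
Satisfying assignments:
  x1=0, x2=1, x3=1, x4=0
  x1=1, x2=0, x3=1, x4=0
  x1=1, x2=1, x3=1, x4=0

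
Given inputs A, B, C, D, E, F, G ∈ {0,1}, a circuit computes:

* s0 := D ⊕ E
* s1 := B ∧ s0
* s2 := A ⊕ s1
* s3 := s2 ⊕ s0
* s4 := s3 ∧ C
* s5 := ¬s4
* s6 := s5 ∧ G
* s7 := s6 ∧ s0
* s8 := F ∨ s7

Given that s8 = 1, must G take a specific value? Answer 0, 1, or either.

either

Both values of G occur among assignments with s8 = 1:
  G=0: A=0, B=0, C=0, D=0, E=0, F=1, G=0
  G=1: A=0, B=0, C=0, D=0, E=0, F=1, G=1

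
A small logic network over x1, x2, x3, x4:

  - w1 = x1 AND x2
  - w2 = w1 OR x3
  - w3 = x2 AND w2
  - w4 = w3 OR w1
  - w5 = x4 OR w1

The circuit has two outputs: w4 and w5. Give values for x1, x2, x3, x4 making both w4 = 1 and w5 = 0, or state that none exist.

Check with x1=0, x2=1, x3=1, x4=0:
w1 = x1 AND x2 = 0 AND 1 = 0
w2 = w1 OR x3 = 0 OR 1 = 1
w3 = x2 AND w2 = 1 AND 1 = 1
w4 = w3 OR w1 = 1 OR 0 = 1
w5 = x4 OR w1 = 0 OR 0 = 0
So w4 = 1 and w5 = 0.

x1=0, x2=1, x3=1, x4=0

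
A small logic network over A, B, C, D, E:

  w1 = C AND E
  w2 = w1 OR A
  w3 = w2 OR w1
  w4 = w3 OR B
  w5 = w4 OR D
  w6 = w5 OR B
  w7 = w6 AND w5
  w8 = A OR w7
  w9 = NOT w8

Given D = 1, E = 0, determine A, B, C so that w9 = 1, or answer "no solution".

no solution exists

With D = 1, E = 0 fixed, none of the 8 settings of A, B, C give w9 = 1.
For example, with A=0, B=1, C=1:
w1 = C AND E = 1 AND 0 = 0
w2 = w1 OR A = 0 OR 0 = 0
w3 = w2 OR w1 = 0 OR 0 = 0
w4 = w3 OR B = 0 OR 1 = 1
w5 = w4 OR D = 1 OR 1 = 1
w6 = w5 OR B = 1 OR 1 = 1
w7 = w6 AND w5 = 1 AND 1 = 1
w8 = A OR w7 = 0 OR 1 = 1
w9 = NOT w8 = NOT 1 = 0
giving w9 = 0 ≠ 1.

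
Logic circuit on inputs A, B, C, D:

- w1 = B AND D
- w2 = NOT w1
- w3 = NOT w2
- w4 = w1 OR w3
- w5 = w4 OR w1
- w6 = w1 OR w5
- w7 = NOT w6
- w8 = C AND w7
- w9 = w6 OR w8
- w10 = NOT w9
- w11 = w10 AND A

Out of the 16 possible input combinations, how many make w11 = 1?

3

w11 = w10 AND A must be 1, so both w10 = 1 and A = 1.
w10 = NOT w9 must be 1, so w9 = 0.
w9 = w6 OR w8 must be 0, so both w6 = 0 and w8 = 0.
Satisfying assignments:
  A=1, B=0, C=0, D=0
  A=1, B=0, C=0, D=1
  A=1, B=1, C=0, D=0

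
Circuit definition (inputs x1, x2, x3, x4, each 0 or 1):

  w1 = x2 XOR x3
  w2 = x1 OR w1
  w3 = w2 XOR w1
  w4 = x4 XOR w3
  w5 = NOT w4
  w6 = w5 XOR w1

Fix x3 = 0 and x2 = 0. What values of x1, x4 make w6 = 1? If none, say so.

x1=1, x4=1

w6 = w5 XOR w1 must be 1, so w5 and w1 differ.
Check with x3 = 0 and x2 = 0 and x1=1, x4=1:
w1 = x2 XOR x3 = 0 XOR 0 = 0
w2 = x1 OR w1 = 1 OR 0 = 1
w3 = w2 XOR w1 = 1 XOR 0 = 1
w4 = x4 XOR w3 = 1 XOR 1 = 0
w5 = NOT w4 = NOT 0 = 1
w6 = w5 XOR w1 = 1 XOR 0 = 1
So w6 = 1.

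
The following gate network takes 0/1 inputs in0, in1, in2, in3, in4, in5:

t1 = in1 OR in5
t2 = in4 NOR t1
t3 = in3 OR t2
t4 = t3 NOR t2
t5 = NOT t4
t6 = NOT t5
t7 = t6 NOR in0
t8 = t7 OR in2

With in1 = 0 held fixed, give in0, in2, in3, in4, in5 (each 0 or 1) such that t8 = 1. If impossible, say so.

t8 = t7 OR in2 must be 1, so at least one of t7, in2 is 1.
Check with in1 = 0 and in0=0, in2=1, in3=0, in4=1, in5=1:
t1 = in1 OR in5 = 0 OR 1 = 1
t2 = in4 NOR t1 = 1 NOR 1 = 0
t3 = in3 OR t2 = 0 OR 0 = 0
t4 = t3 NOR t2 = 0 NOR 0 = 1
t5 = NOT t4 = NOT 1 = 0
t6 = NOT t5 = NOT 0 = 1
t7 = t6 NOR in0 = 1 NOR 0 = 0
t8 = t7 OR in2 = 0 OR 1 = 1
So t8 = 1.

in0=0, in2=1, in3=0, in4=1, in5=1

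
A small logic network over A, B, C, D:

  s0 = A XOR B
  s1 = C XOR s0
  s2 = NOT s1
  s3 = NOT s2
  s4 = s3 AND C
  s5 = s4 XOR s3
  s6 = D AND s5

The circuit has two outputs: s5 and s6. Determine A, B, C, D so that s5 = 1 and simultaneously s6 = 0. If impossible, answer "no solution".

Check with A=0, B=1, C=0, D=0:
s0 = A XOR B = 0 XOR 1 = 1
s1 = C XOR s0 = 0 XOR 1 = 1
s2 = NOT s1 = NOT 1 = 0
s3 = NOT s2 = NOT 0 = 1
s4 = s3 AND C = 1 AND 0 = 0
s5 = s4 XOR s3 = 0 XOR 1 = 1
s6 = D AND s5 = 0 AND 1 = 0
So s5 = 1 and s6 = 0.

A=0, B=1, C=0, D=0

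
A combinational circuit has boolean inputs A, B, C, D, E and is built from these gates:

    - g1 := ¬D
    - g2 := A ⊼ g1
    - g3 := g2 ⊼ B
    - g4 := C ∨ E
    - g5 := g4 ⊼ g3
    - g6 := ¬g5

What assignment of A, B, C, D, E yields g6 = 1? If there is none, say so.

g6 = ¬g5 must be 1, so g5 = 0.
g5 = g4 ⊼ g3 must be 0, so both g4 = 1 and g3 = 1.
Check with A=0, B=0, C=1, D=1, E=1:
g1 = ¬D = ¬1 = 0
g2 = A ⊼ g1 = 0 ⊼ 0 = 1
g3 = g2 ⊼ B = 1 ⊼ 0 = 1
g4 = C ∨ E = 1 ∨ 1 = 1
g5 = g4 ⊼ g3 = 1 ⊼ 1 = 0
g6 = ¬g5 = ¬0 = 1
So g6 = 1 as required.

A=0, B=0, C=1, D=1, E=1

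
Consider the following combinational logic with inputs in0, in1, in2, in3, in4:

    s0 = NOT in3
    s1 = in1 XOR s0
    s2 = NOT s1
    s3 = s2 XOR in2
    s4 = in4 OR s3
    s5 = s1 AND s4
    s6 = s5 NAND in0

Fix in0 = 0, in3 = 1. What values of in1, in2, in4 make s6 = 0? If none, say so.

With in0 = 0, in3 = 1 fixed, none of the 8 settings of in1, in2, in4 give s6 = 0.
For example, with in1=0, in2=0, in4=1:
s0 = NOT in3 = NOT 1 = 0
s1 = in1 XOR s0 = 0 XOR 0 = 0
s2 = NOT s1 = NOT 0 = 1
s3 = s2 XOR in2 = 1 XOR 0 = 1
s4 = in4 OR s3 = 1 OR 1 = 1
s5 = s1 AND s4 = 0 AND 1 = 0
s6 = s5 NAND in0 = 0 NAND 0 = 1
giving s6 = 1 ≠ 0.

no solution exists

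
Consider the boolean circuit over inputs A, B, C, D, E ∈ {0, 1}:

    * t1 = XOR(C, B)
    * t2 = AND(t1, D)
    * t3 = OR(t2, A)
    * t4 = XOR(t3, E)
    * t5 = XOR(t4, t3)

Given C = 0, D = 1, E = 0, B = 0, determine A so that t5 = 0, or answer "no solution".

t5 = XOR(t4, t3) must be 0, so t4 and t3 are equal.
Check with C = 0, D = 1, E = 0, B = 0 and A=1:
t1 = XOR(C, B) = XOR(0, 0) = 0
t2 = AND(t1, D) = AND(0, 1) = 0
t3 = OR(t2, A) = OR(0, 1) = 1
t4 = XOR(t3, E) = XOR(1, 0) = 1
t5 = XOR(t4, t3) = XOR(1, 1) = 0
So t5 = 0.

A=1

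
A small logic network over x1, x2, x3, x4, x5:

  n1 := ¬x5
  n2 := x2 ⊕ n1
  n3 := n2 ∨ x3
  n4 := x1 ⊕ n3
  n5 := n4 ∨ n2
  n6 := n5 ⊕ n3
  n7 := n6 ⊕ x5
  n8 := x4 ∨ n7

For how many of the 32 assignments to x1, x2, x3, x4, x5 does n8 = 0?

n8 = x4 ∨ n7 must be 0, so both x4 = 0 and n7 = 0.
n7 = n6 ⊕ x5 must be 0, so n6 and x5 are equal.
Enumerating the 32 input combinations, 8 give n8 = 0 and 24 give n8 = 1.

8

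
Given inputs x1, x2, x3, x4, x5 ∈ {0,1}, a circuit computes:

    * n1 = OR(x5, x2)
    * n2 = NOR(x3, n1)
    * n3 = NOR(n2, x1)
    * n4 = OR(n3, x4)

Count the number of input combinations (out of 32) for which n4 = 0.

9

n4 = OR(n3, x4) must be 0, so both n3 = 0 and x4 = 0.
n3 = NOR(n2, x1) must be 0, so at least one of n2, x1 is 1.
Enumerating the 32 input combinations, 9 give n4 = 0 and 23 give n4 = 1.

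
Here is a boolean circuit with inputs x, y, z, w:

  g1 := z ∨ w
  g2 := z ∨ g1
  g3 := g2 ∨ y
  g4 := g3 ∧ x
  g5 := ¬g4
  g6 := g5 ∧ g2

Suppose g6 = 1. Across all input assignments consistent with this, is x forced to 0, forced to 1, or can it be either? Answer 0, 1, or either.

0

g6 = g5 ∧ g2 must be 1, so both g5 = 1 and g2 = 1.
g5 = ¬g4 must be 1, so g4 = 0.
g2 = z ∨ g1 must be 1, so at least one of z, g1 is 1.
Every assignment with g6 = 1 has x = 0; there are 6 such assignment(s).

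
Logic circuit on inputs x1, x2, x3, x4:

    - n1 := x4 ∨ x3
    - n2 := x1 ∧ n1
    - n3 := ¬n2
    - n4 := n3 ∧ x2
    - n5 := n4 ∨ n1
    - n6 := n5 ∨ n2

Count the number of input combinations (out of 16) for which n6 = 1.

14

n6 = n5 ∨ n2 must be 1, so at least one of n5, n2 is 1.
Enumerating the 16 input combinations, 14 give n6 = 1 and 2 give n6 = 0.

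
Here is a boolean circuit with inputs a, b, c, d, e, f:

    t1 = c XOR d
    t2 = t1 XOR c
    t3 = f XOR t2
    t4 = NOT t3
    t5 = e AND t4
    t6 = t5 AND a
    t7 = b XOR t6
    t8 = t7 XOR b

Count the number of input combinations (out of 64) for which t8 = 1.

t8 = t7 XOR b must be 1, so t7 and b differ.
Enumerating the 64 input combinations, 8 give t8 = 1 and 56 give t8 = 0.

8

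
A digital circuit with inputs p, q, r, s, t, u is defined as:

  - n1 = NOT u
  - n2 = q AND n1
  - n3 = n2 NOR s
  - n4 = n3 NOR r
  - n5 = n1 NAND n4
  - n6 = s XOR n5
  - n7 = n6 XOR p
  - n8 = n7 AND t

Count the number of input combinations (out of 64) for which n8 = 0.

n8 = n7 AND t must be 0, so at least one of n7, t is 0.
Enumerating the 64 input combinations, 48 give n8 = 0 and 16 give n8 = 1.

48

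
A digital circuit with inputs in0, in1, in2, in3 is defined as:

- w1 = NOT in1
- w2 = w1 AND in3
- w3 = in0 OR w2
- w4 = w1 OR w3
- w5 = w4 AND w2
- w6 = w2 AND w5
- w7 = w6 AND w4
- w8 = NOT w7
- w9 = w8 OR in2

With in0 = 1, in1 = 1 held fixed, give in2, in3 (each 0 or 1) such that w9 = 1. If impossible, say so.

Check with in0 = 1, in1 = 1 and in2=1, in3=0:
w1 = NOT in1 = NOT 1 = 0
w2 = w1 AND in3 = 0 AND 0 = 0
w3 = in0 OR w2 = 1 OR 0 = 1
w4 = w1 OR w3 = 0 OR 1 = 1
w5 = w4 AND w2 = 1 AND 0 = 0
w6 = w2 AND w5 = 0 AND 0 = 0
w7 = w6 AND w4 = 0 AND 1 = 0
w8 = NOT w7 = NOT 0 = 1
w9 = w8 OR in2 = 1 OR 1 = 1
So w9 = 1.

in2=1 in3=0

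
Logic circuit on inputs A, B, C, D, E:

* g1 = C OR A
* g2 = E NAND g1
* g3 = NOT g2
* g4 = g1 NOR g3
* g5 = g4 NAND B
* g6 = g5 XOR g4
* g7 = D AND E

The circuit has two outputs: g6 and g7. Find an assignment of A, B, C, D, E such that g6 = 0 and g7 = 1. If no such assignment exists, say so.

Check with A=0 B=0 C=0 D=1 E=1:
g1 = C OR A = 0 OR 0 = 0
g2 = E NAND g1 = 1 NAND 0 = 1
g3 = NOT g2 = NOT 1 = 0
g4 = g1 NOR g3 = 0 NOR 0 = 1
g5 = g4 NAND B = 1 NAND 0 = 1
g6 = g5 XOR g4 = 1 XOR 1 = 0
g7 = D AND E = 1 AND 1 = 1
So g6 = 0 and g7 = 1.

A=0 B=0 C=0 D=1 E=1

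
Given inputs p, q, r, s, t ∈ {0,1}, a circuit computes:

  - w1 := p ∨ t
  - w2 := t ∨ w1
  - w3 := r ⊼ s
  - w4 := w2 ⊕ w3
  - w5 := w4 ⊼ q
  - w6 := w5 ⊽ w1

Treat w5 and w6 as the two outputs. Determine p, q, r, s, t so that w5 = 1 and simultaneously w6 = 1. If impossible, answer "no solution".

Across all 32 input combinations, none give both w5 = 1 and w6 = 1.

no solution exists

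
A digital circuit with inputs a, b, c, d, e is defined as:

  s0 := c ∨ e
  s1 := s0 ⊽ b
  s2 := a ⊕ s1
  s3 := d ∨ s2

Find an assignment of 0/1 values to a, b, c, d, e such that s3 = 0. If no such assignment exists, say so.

a=0 b=0 c=0 d=0 e=1

Check with a=0 b=0 c=0 d=0 e=1:
s0 = c ∨ e = 0 ∨ 1 = 1
s1 = s0 ⊽ b = 1 ⊽ 0 = 0
s2 = a ⊕ s1 = 0 ⊕ 0 = 0
s3 = d ∨ s2 = 0 ∨ 0 = 0
So s3 = 0 as required.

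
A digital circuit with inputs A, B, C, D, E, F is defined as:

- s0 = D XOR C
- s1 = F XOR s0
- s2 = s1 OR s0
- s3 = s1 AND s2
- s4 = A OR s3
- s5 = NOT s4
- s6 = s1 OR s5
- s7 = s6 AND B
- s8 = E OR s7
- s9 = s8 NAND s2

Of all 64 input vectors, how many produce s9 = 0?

34

s9 = s8 NAND s2 must be 0, so both s8 = 1 and s2 = 1.
s8 = E OR s7 must be 1, so at least one of E, s7 is 1.
Enumerating the 64 input combinations, 34 give s9 = 0 and 30 give s9 = 1.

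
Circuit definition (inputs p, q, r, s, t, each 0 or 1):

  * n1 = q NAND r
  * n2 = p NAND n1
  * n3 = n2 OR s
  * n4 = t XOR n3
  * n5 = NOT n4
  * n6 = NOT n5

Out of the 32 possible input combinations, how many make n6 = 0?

16

n6 = NOT n5 must be 0, so n5 = 1.
n5 = NOT n4 must be 1, so n4 = 0.
Enumerating the 32 input combinations, 16 give n6 = 0 and 16 give n6 = 1.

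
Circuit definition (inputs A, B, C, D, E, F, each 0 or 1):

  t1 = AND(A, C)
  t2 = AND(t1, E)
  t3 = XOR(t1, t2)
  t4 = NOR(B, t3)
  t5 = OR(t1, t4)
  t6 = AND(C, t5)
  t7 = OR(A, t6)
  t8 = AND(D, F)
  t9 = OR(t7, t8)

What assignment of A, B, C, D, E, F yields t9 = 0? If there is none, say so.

A=0, B=1, C=0, D=0, E=0, F=0

t9 = OR(t7, t8) must be 0, so both t7 = 0 and t8 = 0.
t7 = OR(A, t6) must be 0, so both A = 0 and t6 = 0.
Check with A=0, B=1, C=0, D=0, E=0, F=0:
t1 = AND(A, C) = AND(0, 0) = 0
t2 = AND(t1, E) = AND(0, 0) = 0
t3 = XOR(t1, t2) = XOR(0, 0) = 0
t4 = NOR(B, t3) = NOR(1, 0) = 0
t5 = OR(t1, t4) = OR(0, 0) = 0
t6 = AND(C, t5) = AND(0, 0) = 0
t7 = OR(A, t6) = OR(0, 0) = 0
t8 = AND(D, F) = AND(0, 0) = 0
t9 = OR(t7, t8) = OR(0, 0) = 0
So t9 = 0 as required.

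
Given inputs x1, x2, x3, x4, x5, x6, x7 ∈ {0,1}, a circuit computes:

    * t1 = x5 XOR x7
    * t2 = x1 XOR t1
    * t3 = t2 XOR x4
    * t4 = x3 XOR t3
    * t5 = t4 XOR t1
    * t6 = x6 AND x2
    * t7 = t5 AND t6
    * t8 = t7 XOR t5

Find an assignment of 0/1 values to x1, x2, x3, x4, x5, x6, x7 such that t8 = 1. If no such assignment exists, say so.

Check with x1=1, x2=0, x3=0, x4=0, x5=0, x6=0, x7=1:
t1 = x5 XOR x7 = 0 XOR 1 = 1
t2 = x1 XOR t1 = 1 XOR 1 = 0
t3 = t2 XOR x4 = 0 XOR 0 = 0
t4 = x3 XOR t3 = 0 XOR 0 = 0
t5 = t4 XOR t1 = 0 XOR 1 = 1
t6 = x6 AND x2 = 0 AND 0 = 0
t7 = t5 AND t6 = 1 AND 0 = 0
t8 = t7 XOR t5 = 0 XOR 1 = 1
So t8 = 1 as required.

x1=1, x2=0, x3=0, x4=0, x5=0, x6=0, x7=1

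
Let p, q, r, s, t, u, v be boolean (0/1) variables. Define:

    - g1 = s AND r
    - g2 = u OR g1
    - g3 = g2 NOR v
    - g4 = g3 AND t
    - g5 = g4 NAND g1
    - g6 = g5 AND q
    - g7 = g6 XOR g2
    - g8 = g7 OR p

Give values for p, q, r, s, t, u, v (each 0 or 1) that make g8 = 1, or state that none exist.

g8 = g7 OR p must be 1, so at least one of g7, p is 1.
Check with p=0, q=0, r=1, s=1, t=0, u=1, v=0:
g1 = s AND r = 1 AND 1 = 1
g2 = u OR g1 = 1 OR 1 = 1
g3 = g2 NOR v = 1 NOR 0 = 0
g4 = g3 AND t = 0 AND 0 = 0
g5 = g4 NAND g1 = 0 NAND 1 = 1
g6 = g5 AND q = 1 AND 0 = 0
g7 = g6 XOR g2 = 0 XOR 1 = 1
g8 = g7 OR p = 1 OR 0 = 1
So g8 = 1 as required.

p=0, q=0, r=1, s=1, t=0, u=1, v=0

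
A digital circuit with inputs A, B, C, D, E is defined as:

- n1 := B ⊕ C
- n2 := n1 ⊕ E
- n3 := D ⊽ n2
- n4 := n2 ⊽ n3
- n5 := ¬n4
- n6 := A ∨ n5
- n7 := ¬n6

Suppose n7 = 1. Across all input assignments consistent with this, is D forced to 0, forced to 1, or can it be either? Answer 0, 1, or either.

1

n7 = ¬n6 must be 1, so n6 = 0.
Every assignment with n7 = 1 has D = 1; there are 4 such assignment(s).
  A=0, B=0, C=0, D=1, E=0
  A=0, B=0, C=1, D=1, E=1
  A=0, B=1, C=0, D=1, E=1
  A=0, B=1, C=1, D=1, E=0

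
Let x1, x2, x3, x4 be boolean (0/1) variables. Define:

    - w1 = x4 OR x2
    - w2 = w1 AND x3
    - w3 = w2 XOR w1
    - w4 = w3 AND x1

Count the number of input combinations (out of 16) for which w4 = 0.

13

w4 = w3 AND x1 must be 0, so at least one of w3, x1 is 0.
Enumerating the 16 input combinations, 13 give w4 = 0 and 3 give w4 = 1.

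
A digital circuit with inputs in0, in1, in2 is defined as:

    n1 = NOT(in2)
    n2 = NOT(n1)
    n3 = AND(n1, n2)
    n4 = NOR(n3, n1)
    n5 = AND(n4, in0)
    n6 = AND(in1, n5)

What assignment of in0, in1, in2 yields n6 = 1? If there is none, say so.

in0=1 in1=1 in2=1

Check with in0=1 in1=1 in2=1:
n1 = NOT(in2) = NOT 1 = 0
n2 = NOT(n1) = NOT 0 = 1
n3 = AND(n1, n2) = AND(0, 1) = 0
n4 = NOR(n3, n1) = NOR(0, 0) = 1
n5 = AND(n4, in0) = AND(1, 1) = 1
n6 = AND(in1, n5) = AND(1, 1) = 1
So n6 = 1 as required.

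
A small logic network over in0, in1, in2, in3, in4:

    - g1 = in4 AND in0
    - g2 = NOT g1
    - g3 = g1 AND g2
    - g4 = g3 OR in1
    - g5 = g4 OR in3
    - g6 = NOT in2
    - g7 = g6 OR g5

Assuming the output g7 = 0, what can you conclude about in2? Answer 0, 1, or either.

g7 = g6 OR g5 must be 0, so both g6 = 0 and g5 = 0.
Every assignment with g7 = 0 has in2 = 1; there are 4 such assignment(s).
  in0=0, in1=0, in2=1, in3=0, in4=0
  in0=0, in1=0, in2=1, in3=0, in4=1
  in0=1, in1=0, in2=1, in3=0, in4=0
  in0=1, in1=0, in2=1, in3=0, in4=1

1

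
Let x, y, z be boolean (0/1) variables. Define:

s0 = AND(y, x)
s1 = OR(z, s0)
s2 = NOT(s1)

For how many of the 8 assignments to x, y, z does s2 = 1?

3

s2 = NOT(s1) must be 1, so s1 = 0.
Satisfying assignments:
  x=0, y=0, z=0
  x=0, y=1, z=0
  x=1, y=0, z=0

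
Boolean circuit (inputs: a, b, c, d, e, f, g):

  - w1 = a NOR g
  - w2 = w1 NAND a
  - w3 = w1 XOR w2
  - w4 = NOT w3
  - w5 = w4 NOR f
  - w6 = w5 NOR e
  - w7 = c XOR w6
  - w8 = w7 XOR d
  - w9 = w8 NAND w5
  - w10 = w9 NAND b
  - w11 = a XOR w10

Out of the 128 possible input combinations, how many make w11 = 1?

60

w11 = a XOR w10 must be 1, so a and w10 differ.
Enumerating the 128 input combinations, 60 give w11 = 1 and 68 give w11 = 0.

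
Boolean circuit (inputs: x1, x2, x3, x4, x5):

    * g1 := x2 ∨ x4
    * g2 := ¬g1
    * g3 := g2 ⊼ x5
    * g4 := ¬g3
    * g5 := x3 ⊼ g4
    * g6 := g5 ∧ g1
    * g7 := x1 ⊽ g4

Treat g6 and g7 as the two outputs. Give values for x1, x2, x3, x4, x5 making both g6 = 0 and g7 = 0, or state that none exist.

Check with x1=1, x2=0, x3=1, x4=0, x5=0:
g1 = x2 ∨ x4 = 0 ∨ 0 = 0
g2 = ¬g1 = ¬0 = 1
g3 = g2 ⊼ x5 = 1 ⊼ 0 = 1
g4 = ¬g3 = ¬1 = 0
g5 = x3 ⊼ g4 = 1 ⊼ 0 = 1
g6 = g5 ∧ g1 = 1 ∧ 0 = 0
g7 = x1 ⊽ g4 = 1 ⊽ 0 = 0
So g6 = 0 and g7 = 0.

x1=1, x2=0, x3=1, x4=0, x5=0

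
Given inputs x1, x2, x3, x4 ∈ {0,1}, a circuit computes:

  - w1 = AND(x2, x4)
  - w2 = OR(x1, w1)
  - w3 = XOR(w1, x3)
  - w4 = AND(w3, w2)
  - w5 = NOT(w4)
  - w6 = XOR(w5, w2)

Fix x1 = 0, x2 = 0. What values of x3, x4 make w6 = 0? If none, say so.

With x1 = 0, x2 = 0 fixed, none of the 4 settings of x3, x4 give w6 = 0.
For example, with x3=0, x4=0:
w1 = AND(x2, x4) = AND(0, 0) = 0
w2 = OR(x1, w1) = OR(0, 0) = 0
w3 = XOR(w1, x3) = XOR(0, 0) = 0
w4 = AND(w3, w2) = AND(0, 0) = 0
w5 = NOT(w4) = NOT 0 = 1
w6 = XOR(w5, w2) = XOR(1, 0) = 1
giving w6 = 1 ≠ 0.

no solution exists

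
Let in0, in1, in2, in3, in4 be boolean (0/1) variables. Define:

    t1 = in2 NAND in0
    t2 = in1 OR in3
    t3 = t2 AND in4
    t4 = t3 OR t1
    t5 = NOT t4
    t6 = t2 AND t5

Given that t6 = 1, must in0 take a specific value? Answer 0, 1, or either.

1

t6 = t2 AND t5 must be 1, so both t2 = 1 and t5 = 1.
Every assignment with t6 = 1 has in0 = 1; there are 3 such assignment(s).
  in0=1, in1=0, in2=1, in3=1, in4=0
  in0=1, in1=1, in2=1, in3=0, in4=0
  in0=1, in1=1, in2=1, in3=1, in4=0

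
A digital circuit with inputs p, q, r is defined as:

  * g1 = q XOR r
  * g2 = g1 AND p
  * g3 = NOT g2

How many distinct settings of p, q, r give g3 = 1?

6

g3 = NOT g2 must be 1, so g2 = 0.
g2 = g1 AND p must be 0, so at least one of g1, p is 0.
Enumerating the 8 input combinations, 6 give g3 = 1 and 2 give g3 = 0.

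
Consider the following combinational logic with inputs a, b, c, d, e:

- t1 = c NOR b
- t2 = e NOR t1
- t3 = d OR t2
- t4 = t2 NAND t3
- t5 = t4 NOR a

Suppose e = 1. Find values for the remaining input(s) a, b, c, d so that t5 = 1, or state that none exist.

With e = 1 fixed, none of the 16 settings of a, b, c, d give t5 = 1.
For example, with a=1, b=0, c=0, d=1:
t1 = c NOR b = 0 NOR 0 = 1
t2 = e NOR t1 = 1 NOR 1 = 0
t3 = d OR t2 = 1 OR 0 = 1
t4 = t2 NAND t3 = 0 NAND 1 = 1
t5 = t4 NOR a = 1 NOR 1 = 0
giving t5 = 0 ≠ 1.

no solution exists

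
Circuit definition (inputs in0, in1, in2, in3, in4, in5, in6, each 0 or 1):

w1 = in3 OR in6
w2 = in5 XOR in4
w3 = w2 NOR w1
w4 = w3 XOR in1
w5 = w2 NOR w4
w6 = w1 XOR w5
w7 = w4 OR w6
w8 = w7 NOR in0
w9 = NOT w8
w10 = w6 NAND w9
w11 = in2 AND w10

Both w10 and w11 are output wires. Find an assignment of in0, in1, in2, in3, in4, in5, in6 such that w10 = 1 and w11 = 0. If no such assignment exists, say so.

in0=1, in1=0, in2=0, in3=0, in4=1, in5=1, in6=0

Check with in0=1, in1=0, in2=0, in3=0, in4=1, in5=1, in6=0:
w1 = in3 OR in6 = 0 OR 0 = 0
w2 = in5 XOR in4 = 1 XOR 1 = 0
w3 = w2 NOR w1 = 0 NOR 0 = 1
w4 = w3 XOR in1 = 1 XOR 0 = 1
w5 = w2 NOR w4 = 0 NOR 1 = 0
w6 = w1 XOR w5 = 0 XOR 0 = 0
w7 = w4 OR w6 = 1 OR 0 = 1
w8 = w7 NOR in0 = 1 NOR 1 = 0
w9 = NOT w8 = NOT 0 = 1
w10 = w6 NAND w9 = 0 NAND 1 = 1
w11 = in2 AND w10 = 0 AND 1 = 0
So w10 = 1 and w11 = 0.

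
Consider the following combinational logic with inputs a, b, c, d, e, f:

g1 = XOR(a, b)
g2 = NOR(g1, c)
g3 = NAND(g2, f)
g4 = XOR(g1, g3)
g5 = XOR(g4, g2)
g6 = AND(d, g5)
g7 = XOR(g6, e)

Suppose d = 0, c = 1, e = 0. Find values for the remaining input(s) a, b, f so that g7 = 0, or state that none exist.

a=1 b=1 f=1

g7 = XOR(g6, e) must be 0, so g6 and e are equal.
Check with d = 0, c = 1, e = 0 and a=1, b=1, f=1:
g1 = XOR(a, b) = XOR(1, 1) = 0
g2 = NOR(g1, c) = NOR(0, 1) = 0
g3 = NAND(g2, f) = NAND(0, 1) = 1
g4 = XOR(g1, g3) = XOR(0, 1) = 1
g5 = XOR(g4, g2) = XOR(1, 0) = 1
g6 = AND(d, g5) = AND(0, 1) = 0
g7 = XOR(g6, e) = XOR(0, 0) = 0
So g7 = 0.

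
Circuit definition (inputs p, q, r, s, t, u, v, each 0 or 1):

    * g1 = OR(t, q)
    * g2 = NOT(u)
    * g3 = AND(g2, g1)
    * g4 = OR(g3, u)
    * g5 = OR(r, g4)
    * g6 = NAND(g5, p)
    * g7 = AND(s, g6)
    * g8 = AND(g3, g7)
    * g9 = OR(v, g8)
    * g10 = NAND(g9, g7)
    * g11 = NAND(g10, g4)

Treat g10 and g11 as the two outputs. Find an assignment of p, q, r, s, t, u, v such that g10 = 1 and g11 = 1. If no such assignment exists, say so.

p=1, q=0, r=1, s=1, t=0, u=0, v=0

Check with p=1, q=0, r=1, s=1, t=0, u=0, v=0:
g1 = OR(t, q) = OR(0, 0) = 0
g2 = NOT(u) = NOT 0 = 1
g3 = AND(g2, g1) = AND(1, 0) = 0
g4 = OR(g3, u) = OR(0, 0) = 0
g5 = OR(r, g4) = OR(1, 0) = 1
g6 = NAND(g5, p) = NAND(1, 1) = 0
g7 = AND(s, g6) = AND(1, 0) = 0
g8 = AND(g3, g7) = AND(0, 0) = 0
g9 = OR(v, g8) = OR(0, 0) = 0
g10 = NAND(g9, g7) = NAND(0, 0) = 1
g11 = NAND(g10, g4) = NAND(1, 0) = 1
So g10 = 1 and g11 = 1.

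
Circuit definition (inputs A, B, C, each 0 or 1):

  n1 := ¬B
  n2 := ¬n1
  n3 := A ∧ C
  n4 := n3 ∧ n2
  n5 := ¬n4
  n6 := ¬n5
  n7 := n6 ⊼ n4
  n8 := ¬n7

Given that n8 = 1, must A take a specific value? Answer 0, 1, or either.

n8 = ¬n7 must be 1, so n7 = 0.
n7 = n6 ⊼ n4 must be 0, so both n6 = 1 and n4 = 1.
Every assignment with n8 = 1 has A = 1; there are 1 such assignment(s).
  A=1, B=1, C=1

1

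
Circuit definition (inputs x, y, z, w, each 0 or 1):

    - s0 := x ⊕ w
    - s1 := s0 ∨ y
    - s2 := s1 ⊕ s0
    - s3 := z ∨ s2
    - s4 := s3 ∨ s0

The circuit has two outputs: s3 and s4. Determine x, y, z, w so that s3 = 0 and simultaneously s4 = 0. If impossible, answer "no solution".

Check with x=0 y=0 z=0 w=0:
s0 = x ⊕ w = 0 ⊕ 0 = 0
s1 = s0 ∨ y = 0 ∨ 0 = 0
s2 = s1 ⊕ s0 = 0 ⊕ 0 = 0
s3 = z ∨ s2 = 0 ∨ 0 = 0
s4 = s3 ∨ s0 = 0 ∨ 0 = 0
So s3 = 0 and s4 = 0.

x=0 y=0 z=0 w=0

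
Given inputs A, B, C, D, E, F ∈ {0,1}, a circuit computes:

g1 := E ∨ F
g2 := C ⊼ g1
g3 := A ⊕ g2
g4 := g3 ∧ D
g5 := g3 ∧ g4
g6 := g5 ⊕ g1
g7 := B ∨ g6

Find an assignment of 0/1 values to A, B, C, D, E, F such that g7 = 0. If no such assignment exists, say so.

A=1, B=0, C=1, D=1, E=1, F=1

g7 = B ∨ g6 must be 0, so both B = 0 and g6 = 0.
g6 = g5 ⊕ g1 must be 0, so g5 and g1 are equal.
Check with A=1, B=0, C=1, D=1, E=1, F=1:
g1 = E ∨ F = 1 ∨ 1 = 1
g2 = C ⊼ g1 = 1 ⊼ 1 = 0
g3 = A ⊕ g2 = 1 ⊕ 0 = 1
g4 = g3 ∧ D = 1 ∧ 1 = 1
g5 = g3 ∧ g4 = 1 ∧ 1 = 1
g6 = g5 ⊕ g1 = 1 ⊕ 1 = 0
g7 = B ∨ g6 = 0 ∨ 0 = 0
So g7 = 0 as required.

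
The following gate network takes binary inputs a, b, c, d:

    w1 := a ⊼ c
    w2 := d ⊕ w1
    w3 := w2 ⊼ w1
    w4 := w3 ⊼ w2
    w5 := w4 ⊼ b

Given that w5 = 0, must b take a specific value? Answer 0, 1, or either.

w5 = w4 ⊼ b must be 0, so both w4 = 1 and b = 1.
Every assignment with w5 = 0 has b = 1; there are 7 such assignment(s).

1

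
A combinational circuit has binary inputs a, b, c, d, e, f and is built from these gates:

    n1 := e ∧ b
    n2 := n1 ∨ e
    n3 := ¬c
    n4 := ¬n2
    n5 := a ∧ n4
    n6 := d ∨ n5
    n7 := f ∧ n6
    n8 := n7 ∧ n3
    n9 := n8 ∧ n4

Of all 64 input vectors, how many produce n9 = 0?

n9 = n8 ∧ n4 must be 0, so at least one of n8, n4 is 0.
Enumerating the 64 input combinations, 58 give n9 = 0 and 6 give n9 = 1.

58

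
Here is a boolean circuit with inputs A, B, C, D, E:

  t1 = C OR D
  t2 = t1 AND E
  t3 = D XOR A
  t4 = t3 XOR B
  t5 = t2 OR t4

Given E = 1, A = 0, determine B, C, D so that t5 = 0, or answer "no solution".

t5 = t2 OR t4 must be 0, so both t2 = 0 and t4 = 0.
Check with E = 1, A = 0 and B=0, C=0, D=0:
t1 = C OR D = 0 OR 0 = 0
t2 = t1 AND E = 0 AND 1 = 0
t3 = D XOR A = 0 XOR 0 = 0
t4 = t3 XOR B = 0 XOR 0 = 0
t5 = t2 OR t4 = 0 OR 0 = 0
So t5 = 0.

B=0, C=0, D=0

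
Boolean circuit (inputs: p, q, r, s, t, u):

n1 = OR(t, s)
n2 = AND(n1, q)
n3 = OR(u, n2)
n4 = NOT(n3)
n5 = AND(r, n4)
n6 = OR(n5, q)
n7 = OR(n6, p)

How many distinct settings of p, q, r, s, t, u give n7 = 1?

n7 = OR(n6, p) must be 1, so at least one of n6, p is 1.
Enumerating the 64 input combinations, 52 give n7 = 1 and 12 give n7 = 0.

52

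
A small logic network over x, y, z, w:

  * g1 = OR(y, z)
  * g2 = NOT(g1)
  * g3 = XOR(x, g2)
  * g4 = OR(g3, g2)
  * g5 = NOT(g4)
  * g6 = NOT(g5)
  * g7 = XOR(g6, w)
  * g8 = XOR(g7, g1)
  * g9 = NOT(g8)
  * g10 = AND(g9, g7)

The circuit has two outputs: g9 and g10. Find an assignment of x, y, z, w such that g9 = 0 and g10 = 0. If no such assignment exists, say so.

x=1, y=0, z=1, w=1

Check with x=1, y=0, z=1, w=1:
g1 = OR(y, z) = OR(0, 1) = 1
g2 = NOT(g1) = NOT 1 = 0
g3 = XOR(x, g2) = XOR(1, 0) = 1
g4 = OR(g3, g2) = OR(1, 0) = 1
g5 = NOT(g4) = NOT 1 = 0
g6 = NOT(g5) = NOT 0 = 1
g7 = XOR(g6, w) = XOR(1, 1) = 0
g8 = XOR(g7, g1) = XOR(0, 1) = 1
g9 = NOT(g8) = NOT 1 = 0
g10 = AND(g9, g7) = AND(0, 0) = 0
So g9 = 0 and g10 = 0.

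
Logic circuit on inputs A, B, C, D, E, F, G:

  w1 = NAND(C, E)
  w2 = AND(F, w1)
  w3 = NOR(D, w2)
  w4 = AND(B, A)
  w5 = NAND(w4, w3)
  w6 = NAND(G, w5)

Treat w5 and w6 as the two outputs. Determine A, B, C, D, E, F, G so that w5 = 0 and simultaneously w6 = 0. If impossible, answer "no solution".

no solution exists

Across all 128 input combinations, none give both w5 = 0 and w6 = 0.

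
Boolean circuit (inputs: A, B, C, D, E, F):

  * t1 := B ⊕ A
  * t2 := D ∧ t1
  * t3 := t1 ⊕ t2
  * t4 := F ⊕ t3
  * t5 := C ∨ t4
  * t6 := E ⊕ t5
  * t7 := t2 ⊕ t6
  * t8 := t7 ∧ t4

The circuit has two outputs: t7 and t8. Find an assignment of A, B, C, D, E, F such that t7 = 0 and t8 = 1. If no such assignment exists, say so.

no solution exists

Across all 64 input combinations, none give both t7 = 0 and t8 = 1.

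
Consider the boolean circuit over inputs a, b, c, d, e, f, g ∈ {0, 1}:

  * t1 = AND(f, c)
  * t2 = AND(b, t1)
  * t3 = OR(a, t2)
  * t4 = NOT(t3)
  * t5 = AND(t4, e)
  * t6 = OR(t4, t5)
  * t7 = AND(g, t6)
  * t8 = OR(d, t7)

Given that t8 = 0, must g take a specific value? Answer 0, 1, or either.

Both values of g occur among assignments with t8 = 0:
  g=0: a=0, b=0, c=0, d=0, e=0, f=0, g=0
  g=1: a=0, b=1, c=1, d=0, e=0, f=1, g=1

either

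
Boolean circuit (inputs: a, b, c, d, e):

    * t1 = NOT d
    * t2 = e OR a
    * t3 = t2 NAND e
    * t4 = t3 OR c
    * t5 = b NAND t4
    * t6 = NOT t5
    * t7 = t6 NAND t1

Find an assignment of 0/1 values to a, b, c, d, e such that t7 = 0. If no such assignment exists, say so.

t7 = t6 NAND t1 must be 0, so both t6 = 1 and t1 = 1.
Check with a=0, b=1, c=1, d=0, e=1:
t1 = NOT d = NOT 0 = 1
t2 = e OR a = 1 OR 0 = 1
t3 = t2 NAND e = 1 NAND 1 = 0
t4 = t3 OR c = 0 OR 1 = 1
t5 = b NAND t4 = 1 NAND 1 = 0
t6 = NOT t5 = NOT 0 = 1
t7 = t6 NAND t1 = 1 NAND 1 = 0
So t7 = 0 as required.

a=0, b=1, c=1, d=0, e=1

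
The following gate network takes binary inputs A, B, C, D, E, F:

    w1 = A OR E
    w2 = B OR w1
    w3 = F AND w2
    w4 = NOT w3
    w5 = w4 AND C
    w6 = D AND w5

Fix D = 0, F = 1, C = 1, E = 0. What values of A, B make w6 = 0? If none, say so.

w6 = D AND w5 must be 0, so at least one of D, w5 is 0.
Check with D = 0, F = 1, C = 1, E = 0 and A=0, B=1:
w1 = A OR E = 0 OR 0 = 0
w2 = B OR w1 = 1 OR 0 = 1
w3 = F AND w2 = 1 AND 1 = 1
w4 = NOT w3 = NOT 1 = 0
w5 = w4 AND C = 0 AND 1 = 0
w6 = D AND w5 = 0 AND 0 = 0
So w6 = 0.

A=0, B=1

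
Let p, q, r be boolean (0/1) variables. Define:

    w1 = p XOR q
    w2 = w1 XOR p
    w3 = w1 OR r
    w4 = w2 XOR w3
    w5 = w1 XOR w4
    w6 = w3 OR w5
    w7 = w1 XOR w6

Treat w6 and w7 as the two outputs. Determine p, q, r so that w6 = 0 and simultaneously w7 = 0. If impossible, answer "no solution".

Check with p=0, q=0, r=0:
w1 = p XOR q = 0 XOR 0 = 0
w2 = w1 XOR p = 0 XOR 0 = 0
w3 = w1 OR r = 0 OR 0 = 0
w4 = w2 XOR w3 = 0 XOR 0 = 0
w5 = w1 XOR w4 = 0 XOR 0 = 0
w6 = w3 OR w5 = 0 OR 0 = 0
w7 = w1 XOR w6 = 0 XOR 0 = 0
So w6 = 0 and w7 = 0.

p=0, q=0, r=0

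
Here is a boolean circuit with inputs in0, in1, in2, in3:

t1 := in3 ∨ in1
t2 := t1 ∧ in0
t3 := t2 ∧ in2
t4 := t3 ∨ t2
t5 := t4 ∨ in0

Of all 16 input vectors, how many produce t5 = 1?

8

t5 = t4 ∨ in0 must be 1, so at least one of t4, in0 is 1.
Enumerating the 16 input combinations, 8 give t5 = 1 and 8 give t5 = 0.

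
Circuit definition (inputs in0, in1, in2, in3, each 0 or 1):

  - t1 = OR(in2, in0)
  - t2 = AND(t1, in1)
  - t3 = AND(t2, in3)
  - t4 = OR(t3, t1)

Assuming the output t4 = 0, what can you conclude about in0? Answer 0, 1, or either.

0

t4 = OR(t3, t1) must be 0, so both t3 = 0 and t1 = 0.
t3 = AND(t2, in3) must be 0, so at least one of t2, in3 is 0.
t1 = OR(in2, in0) must be 0, so both in2 = 0 and in0 = 0.
Every assignment with t4 = 0 has in0 = 0; there are 4 such assignment(s).
  in0=0, in1=0, in2=0, in3=0
  in0=0, in1=0, in2=0, in3=1
  in0=0, in1=1, in2=0, in3=0
  in0=0, in1=1, in2=0, in3=1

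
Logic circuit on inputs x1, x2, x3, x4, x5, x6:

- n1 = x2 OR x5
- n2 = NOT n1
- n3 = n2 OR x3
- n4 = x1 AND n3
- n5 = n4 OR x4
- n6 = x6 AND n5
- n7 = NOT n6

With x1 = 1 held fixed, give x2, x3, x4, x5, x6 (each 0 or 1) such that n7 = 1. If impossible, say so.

x2=1, x3=0, x4=0, x5=1, x6=0

n7 = NOT n6 must be 1, so n6 = 0.
Check with x1 = 1 and x2=1, x3=0, x4=0, x5=1, x6=0:
n1 = x2 OR x5 = 1 OR 1 = 1
n2 = NOT n1 = NOT 1 = 0
n3 = n2 OR x3 = 0 OR 0 = 0
n4 = x1 AND n3 = 1 AND 0 = 0
n5 = n4 OR x4 = 0 OR 0 = 0
n6 = x6 AND n5 = 0 AND 0 = 0
n7 = NOT n6 = NOT 0 = 1
So n7 = 1.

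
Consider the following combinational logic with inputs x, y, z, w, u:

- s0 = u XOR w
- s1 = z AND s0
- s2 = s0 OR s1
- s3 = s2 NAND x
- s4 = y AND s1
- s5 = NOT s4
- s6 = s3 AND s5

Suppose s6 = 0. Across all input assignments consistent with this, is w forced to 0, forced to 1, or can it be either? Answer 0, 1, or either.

Both values of w occur among assignments with s6 = 0:
  w=0: x=0, y=1, z=1, w=0, u=1
  w=1: x=0, y=1, z=1, w=1, u=0

either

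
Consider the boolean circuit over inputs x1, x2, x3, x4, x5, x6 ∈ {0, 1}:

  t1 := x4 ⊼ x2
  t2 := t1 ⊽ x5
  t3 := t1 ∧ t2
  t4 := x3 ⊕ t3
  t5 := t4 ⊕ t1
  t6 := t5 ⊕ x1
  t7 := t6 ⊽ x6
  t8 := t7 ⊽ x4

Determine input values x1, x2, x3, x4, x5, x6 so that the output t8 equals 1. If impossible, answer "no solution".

Check with x1=0, x2=1, x3=0, x4=0, x5=0, x6=1:
t1 = x4 ⊼ x2 = 0 ⊼ 1 = 1
t2 = t1 ⊽ x5 = 1 ⊽ 0 = 0
t3 = t1 ∧ t2 = 1 ∧ 0 = 0
t4 = x3 ⊕ t3 = 0 ⊕ 0 = 0
t5 = t4 ⊕ t1 = 0 ⊕ 1 = 1
t6 = t5 ⊕ x1 = 1 ⊕ 0 = 1
t7 = t6 ⊽ x6 = 1 ⊽ 1 = 0
t8 = t7 ⊽ x4 = 0 ⊽ 0 = 1
So t8 = 1 as required.

x1=0, x2=1, x3=0, x4=0, x5=0, x6=1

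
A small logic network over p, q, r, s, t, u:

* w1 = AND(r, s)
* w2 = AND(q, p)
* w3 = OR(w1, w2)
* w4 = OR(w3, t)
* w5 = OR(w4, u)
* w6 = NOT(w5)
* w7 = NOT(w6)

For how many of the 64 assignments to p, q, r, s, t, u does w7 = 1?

w7 = NOT(w6) must be 1, so w6 = 0.
w6 = NOT(w5) must be 0, so w5 = 1.
w5 = OR(w4, u) must be 1, so at least one of w4, u is 1.
Enumerating the 64 input combinations, 55 give w7 = 1 and 9 give w7 = 0.

55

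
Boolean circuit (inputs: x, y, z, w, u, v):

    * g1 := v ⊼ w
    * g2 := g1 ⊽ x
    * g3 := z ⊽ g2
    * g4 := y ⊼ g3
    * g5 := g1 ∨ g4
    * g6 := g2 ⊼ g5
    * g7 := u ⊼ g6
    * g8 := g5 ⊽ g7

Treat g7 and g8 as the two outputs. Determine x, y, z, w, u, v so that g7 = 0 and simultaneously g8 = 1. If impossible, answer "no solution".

x=1 y=1 z=0 w=1 u=1 v=1

Check with x=1 y=1 z=0 w=1 u=1 v=1:
g1 = v ⊼ w = 1 ⊼ 1 = 0
g2 = g1 ⊽ x = 0 ⊽ 1 = 0
g3 = z ⊽ g2 = 0 ⊽ 0 = 1
g4 = y ⊼ g3 = 1 ⊼ 1 = 0
g5 = g1 ∨ g4 = 0 ∨ 0 = 0
g6 = g2 ⊼ g5 = 0 ⊼ 0 = 1
g7 = u ⊼ g6 = 1 ⊼ 1 = 0
g8 = g5 ⊽ g7 = 0 ⊽ 0 = 1
So g7 = 0 and g8 = 1.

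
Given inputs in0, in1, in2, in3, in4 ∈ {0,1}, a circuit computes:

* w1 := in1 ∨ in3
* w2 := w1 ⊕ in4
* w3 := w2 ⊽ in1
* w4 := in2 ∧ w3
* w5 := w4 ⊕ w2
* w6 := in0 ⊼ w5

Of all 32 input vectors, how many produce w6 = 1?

w6 = in0 ⊼ w5 must be 1, so at least one of in0, w5 is 0.
Enumerating the 32 input combinations, 22 give w6 = 1 and 10 give w6 = 0.

22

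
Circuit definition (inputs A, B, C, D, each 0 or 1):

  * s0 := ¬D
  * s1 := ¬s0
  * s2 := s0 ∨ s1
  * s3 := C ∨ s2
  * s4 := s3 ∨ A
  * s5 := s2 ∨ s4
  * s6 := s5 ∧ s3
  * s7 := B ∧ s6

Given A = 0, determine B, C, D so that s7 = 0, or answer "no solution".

s7 = B ∧ s6 must be 0, so at least one of B, s6 is 0.
Check with A = 0 and B=0, C=1, D=1:
s0 = ¬D = ¬1 = 0
s1 = ¬s0 = ¬0 = 1
s2 = s0 ∨ s1 = 0 ∨ 1 = 1
s3 = C ∨ s2 = 1 ∨ 1 = 1
s4 = s3 ∨ A = 1 ∨ 0 = 1
s5 = s2 ∨ s4 = 1 ∨ 1 = 1
s6 = s5 ∧ s3 = 1 ∧ 1 = 1
s7 = B ∧ s6 = 0 ∧ 1 = 0
So s7 = 0.

B=0, C=1, D=1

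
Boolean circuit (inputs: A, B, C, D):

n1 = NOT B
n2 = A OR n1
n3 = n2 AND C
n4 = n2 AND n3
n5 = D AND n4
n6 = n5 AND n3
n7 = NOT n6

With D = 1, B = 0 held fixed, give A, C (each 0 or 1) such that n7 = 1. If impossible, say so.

A=0, C=0

n7 = NOT n6 must be 1, so n6 = 0.
n6 = n5 AND n3 must be 0, so at least one of n5, n3 is 0.
Check with D = 1, B = 0 and A=0, C=0:
n1 = NOT B = NOT 0 = 1
n2 = A OR n1 = 0 OR 1 = 1
n3 = n2 AND C = 1 AND 0 = 0
n4 = n2 AND n3 = 1 AND 0 = 0
n5 = D AND n4 = 1 AND 0 = 0
n6 = n5 AND n3 = 0 AND 0 = 0
n7 = NOT n6 = NOT 0 = 1
So n7 = 1.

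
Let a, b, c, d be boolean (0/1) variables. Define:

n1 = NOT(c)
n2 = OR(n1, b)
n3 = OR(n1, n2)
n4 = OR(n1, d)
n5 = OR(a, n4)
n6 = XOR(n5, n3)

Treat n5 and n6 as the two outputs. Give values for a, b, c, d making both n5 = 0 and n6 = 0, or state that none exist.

a=0 b=0 c=1 d=0

Check with a=0 b=0 c=1 d=0:
n1 = NOT(c) = NOT 1 = 0
n2 = OR(n1, b) = OR(0, 0) = 0
n3 = OR(n1, n2) = OR(0, 0) = 0
n4 = OR(n1, d) = OR(0, 0) = 0
n5 = OR(a, n4) = OR(0, 0) = 0
n6 = XOR(n5, n3) = XOR(0, 0) = 0
So n5 = 0 and n6 = 0.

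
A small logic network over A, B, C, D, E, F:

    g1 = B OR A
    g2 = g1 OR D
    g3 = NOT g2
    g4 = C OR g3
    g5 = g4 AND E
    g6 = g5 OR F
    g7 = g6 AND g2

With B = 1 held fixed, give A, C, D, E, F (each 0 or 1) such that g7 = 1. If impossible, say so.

A=1, C=1, D=1, E=1, F=1

g7 = g6 AND g2 must be 1, so both g6 = 1 and g2 = 1.
g6 = g5 OR F must be 1, so at least one of g5, F is 1.
Check with B = 1 and A=1, C=1, D=1, E=1, F=1:
g1 = B OR A = 1 OR 1 = 1
g2 = g1 OR D = 1 OR 1 = 1
g3 = NOT g2 = NOT 1 = 0
g4 = C OR g3 = 1 OR 0 = 1
g5 = g4 AND E = 1 AND 1 = 1
g6 = g5 OR F = 1 OR 1 = 1
g7 = g6 AND g2 = 1 AND 1 = 1
So g7 = 1.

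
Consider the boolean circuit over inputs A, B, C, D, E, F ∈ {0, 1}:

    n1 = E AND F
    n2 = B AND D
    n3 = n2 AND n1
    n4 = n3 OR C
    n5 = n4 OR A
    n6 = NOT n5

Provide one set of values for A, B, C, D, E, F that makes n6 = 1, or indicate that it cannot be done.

Check with A=0, B=0, C=0, D=1, E=0, F=1:
n1 = E AND F = 0 AND 1 = 0
n2 = B AND D = 0 AND 1 = 0
n3 = n2 AND n1 = 0 AND 0 = 0
n4 = n3 OR C = 0 OR 0 = 0
n5 = n4 OR A = 0 OR 0 = 0
n6 = NOT n5 = NOT 0 = 1
So n6 = 1 as required.

A=0, B=0, C=0, D=1, E=0, F=1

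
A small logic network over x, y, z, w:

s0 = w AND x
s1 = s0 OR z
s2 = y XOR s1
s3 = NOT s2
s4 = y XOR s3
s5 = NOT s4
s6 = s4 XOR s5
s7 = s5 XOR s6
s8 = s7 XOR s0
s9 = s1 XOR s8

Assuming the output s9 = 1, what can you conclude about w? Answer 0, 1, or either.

either

Both values of w occur among assignments with s9 = 1:
  w=0: x=0, y=0, z=0, w=0
  w=1: x=0, y=0, z=0, w=1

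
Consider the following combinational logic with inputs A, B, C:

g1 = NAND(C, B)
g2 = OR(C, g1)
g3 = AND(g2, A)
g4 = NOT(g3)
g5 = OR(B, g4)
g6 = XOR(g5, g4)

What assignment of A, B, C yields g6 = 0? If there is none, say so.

Check with A=0, B=1, C=1:
g1 = NAND(C, B) = NAND(1, 1) = 0
g2 = OR(C, g1) = OR(1, 0) = 1
g3 = AND(g2, A) = AND(1, 0) = 0
g4 = NOT(g3) = NOT 0 = 1
g5 = OR(B, g4) = OR(1, 1) = 1
g6 = XOR(g5, g4) = XOR(1, 1) = 0
So g6 = 0 as required.

A=0, B=1, C=1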